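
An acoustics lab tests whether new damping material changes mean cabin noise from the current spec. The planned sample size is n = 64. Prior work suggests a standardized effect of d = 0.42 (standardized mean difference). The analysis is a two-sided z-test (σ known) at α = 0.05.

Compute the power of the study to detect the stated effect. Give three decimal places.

Noncentrality parameter: δ = d·√n = 0.42 × √64 = 3.3600
Critical value for a two-sided test at α = 0.05: z_{α/2} = 1.960.
Power = Φ(δ − 1.960) + Φ(−δ − 1.960) = Φ(1.400) + Φ(-5.320) = 0.9192 + 0.0000 = 0.9192.

Power ≈ 0.919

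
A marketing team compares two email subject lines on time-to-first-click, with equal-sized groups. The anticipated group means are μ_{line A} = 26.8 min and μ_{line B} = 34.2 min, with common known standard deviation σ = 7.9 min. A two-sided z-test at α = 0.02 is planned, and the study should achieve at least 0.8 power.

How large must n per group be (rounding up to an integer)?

n = 23 per group

Standardized effect: d = |μ_{line A} − μ_{line B}| / σ = |26.8 − 34.2| / 7.9 = 0.9367
For power 0.8 need Φ(δ − z_{0.01}) = 0.8, so δ = z_{0.01} + z_{0.20} = 2.326 + 0.842 = 3.168.
(Ignoring the negligible lower-tail rejection probability gives the usual closed-form inversion.)
δ = d·√(n/2) ⇒ n = 2(δ/d)² = 2 × (3.168 / 0.9367)² = 22.88.
Round up to the next whole unit.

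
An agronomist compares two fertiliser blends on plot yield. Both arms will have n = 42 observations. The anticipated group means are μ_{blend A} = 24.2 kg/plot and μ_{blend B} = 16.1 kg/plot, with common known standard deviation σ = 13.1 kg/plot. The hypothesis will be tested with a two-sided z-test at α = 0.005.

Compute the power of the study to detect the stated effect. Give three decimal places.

Power ≈ 0.511

Standardized effect: d = |μ_{blend A} − μ_{blend B}| / σ = |24.2 − 16.1| / 13.1 = 0.6183
Noncentrality parameter: λ = d·√(n/2) = 0.6183 × √(42/2) = 2.8335
Critical value for a two-sided test at α = 0.005: z_{α/2} = 2.807.
Power = Φ(λ − 2.807) + Φ(−λ − 2.807) = Φ(0.026) + Φ(-5.641) = 0.5106 + 0.0000 = 0.5106.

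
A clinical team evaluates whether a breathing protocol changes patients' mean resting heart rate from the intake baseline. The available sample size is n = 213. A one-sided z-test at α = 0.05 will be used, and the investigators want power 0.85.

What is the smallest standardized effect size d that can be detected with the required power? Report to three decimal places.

d ≈ 0.184

Need Φ(δ − 1.645) = 0.85, so δ = 1.645 + 1.036 = 2.681.
δ = d·√n ⇒ d = δ/√n = 2.681/√213 = 0.1837.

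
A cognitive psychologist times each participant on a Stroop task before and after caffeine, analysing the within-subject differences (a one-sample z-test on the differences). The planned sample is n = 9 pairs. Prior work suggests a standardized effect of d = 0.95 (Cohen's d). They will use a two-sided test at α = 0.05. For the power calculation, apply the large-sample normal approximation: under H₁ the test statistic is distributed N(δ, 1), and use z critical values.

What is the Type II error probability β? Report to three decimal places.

Noncentrality parameter: δ = d·√n = 0.95 × √9 = 2.8500
Two-sided α = 0.05 → critical value z_{0.025} = 1.960.
Power = Φ(δ − 1.960) + Φ(−δ − 1.960) = Φ(0.890) + Φ(-4.810) = 0.8133 + 0.0000 = 0.8133.
Type II error: β = 1 − power = 1 − 0.8133 = 0.1867.

β ≈ 0.187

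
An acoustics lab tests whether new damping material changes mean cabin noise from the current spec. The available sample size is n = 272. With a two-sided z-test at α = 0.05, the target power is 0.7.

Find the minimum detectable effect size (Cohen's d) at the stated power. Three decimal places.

d ≈ 0.151

Required noncentrality: δ = z_{0.025} + z_{0.30} = 1.960 + 0.524 = 2.484.
(The second rejection-region term Φ(−δ − z_{α/2}) is negligible and dropped.)
δ = d·√n ⇒ d = δ/√n = 2.484/√272 = 0.1506.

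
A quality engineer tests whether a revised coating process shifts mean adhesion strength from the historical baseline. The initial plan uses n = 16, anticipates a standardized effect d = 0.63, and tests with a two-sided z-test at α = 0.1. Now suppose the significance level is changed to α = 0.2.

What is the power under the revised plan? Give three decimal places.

Power ≈ 0.892

δ = d·√n = 0.63 × √16 = 2.5200 (unchanged). New critical value: z_{0.1} = 1.282.
Revised power = Φ(δ − 1.282) + Φ(−δ − 1.282) = Φ(1.238) + Φ(-3.802) = 0.8922 + 0.0001 = 0.8923.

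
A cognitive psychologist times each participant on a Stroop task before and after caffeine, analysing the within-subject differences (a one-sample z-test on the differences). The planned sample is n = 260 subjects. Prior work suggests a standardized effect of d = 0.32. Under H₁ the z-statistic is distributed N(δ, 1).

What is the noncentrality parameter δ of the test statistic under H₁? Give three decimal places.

δ ≈ 5.160

δ = d·√n = 0.32 × √260 = 5.1598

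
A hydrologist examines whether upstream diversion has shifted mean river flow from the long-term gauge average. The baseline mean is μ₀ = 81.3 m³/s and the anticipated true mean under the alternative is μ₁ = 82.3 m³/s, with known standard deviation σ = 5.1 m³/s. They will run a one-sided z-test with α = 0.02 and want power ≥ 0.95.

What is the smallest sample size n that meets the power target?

Standardized effect: d = |μ₁ − μ₀| / σ = |82.3 − 81.3| / 5.1 = 0.1961
Set Φ(δ − 2.054) = 0.95; then δ − 2.054 = Φ⁻¹(0.95) = 1.645, giving δ = 3.699.
δ = d·√n ⇒ n = (δ/d)² = (3.699 / 0.1961)² = 355.81.
Round up to the next whole unit.

n = 356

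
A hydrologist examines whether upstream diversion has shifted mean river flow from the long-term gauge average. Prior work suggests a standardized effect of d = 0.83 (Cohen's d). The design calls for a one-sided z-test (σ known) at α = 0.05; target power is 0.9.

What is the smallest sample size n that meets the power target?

n = 13

Set Φ(δ − 1.645) = 0.9; then δ − 1.645 = Φ⁻¹(0.9) = 1.282, giving δ = 2.926.
δ = d·√n ⇒ n = (δ/d)² = (2.926 / 0.83)² = 12.43.
Rounding up, n = 13.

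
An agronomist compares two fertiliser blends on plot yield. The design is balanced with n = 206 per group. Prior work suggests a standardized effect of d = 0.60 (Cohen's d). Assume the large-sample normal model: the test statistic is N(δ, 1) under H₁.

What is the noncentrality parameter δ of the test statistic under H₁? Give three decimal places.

δ ≈ 6.089

δ = d·√(n/2) = 0.60 × √(206/2) = 6.0893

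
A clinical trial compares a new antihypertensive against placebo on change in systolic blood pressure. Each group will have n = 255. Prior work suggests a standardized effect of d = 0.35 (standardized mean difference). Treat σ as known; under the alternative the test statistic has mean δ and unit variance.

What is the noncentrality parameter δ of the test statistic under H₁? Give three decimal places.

The noncentrality parameter scales effect size by the design's sample-size factor: δ = d·√(n/2) = 0.35 × √(255/2) = 3.9521

δ ≈ 3.952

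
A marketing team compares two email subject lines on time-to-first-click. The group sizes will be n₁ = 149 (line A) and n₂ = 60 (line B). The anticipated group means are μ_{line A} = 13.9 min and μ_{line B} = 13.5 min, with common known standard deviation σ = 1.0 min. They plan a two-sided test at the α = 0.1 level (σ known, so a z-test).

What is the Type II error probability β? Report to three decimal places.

Standardized effect: d = |μ_{line A} − μ_{line B}| / σ = |13.9 − 13.5| / 1.0 = 0.4000
Noncentrality parameter: δ = d / √(1/n₁ + 1/n₂) = 0.4000 / √(1/149 + 1/60) = 2.6161
Two-sided α = 0.1 → critical value z_{0.05} = 1.645.
Power = Φ(δ − 1.645) + Φ(−δ − 1.645) = Φ(0.971) + Φ(-4.261) = 0.8343 + 0.0000 = 0.8343.
Type II error: β = 1 − power = 1 − 0.8343 = 0.1657.

β ≈ 0.166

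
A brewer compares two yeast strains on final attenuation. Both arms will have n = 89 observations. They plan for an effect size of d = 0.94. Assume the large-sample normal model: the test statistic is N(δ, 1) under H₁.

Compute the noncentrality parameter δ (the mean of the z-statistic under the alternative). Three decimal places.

δ ≈ 6.271

The noncentrality parameter scales effect size by the design's sample-size factor: δ = d·√(n/2) = 0.94 × √(89/2) = 6.2706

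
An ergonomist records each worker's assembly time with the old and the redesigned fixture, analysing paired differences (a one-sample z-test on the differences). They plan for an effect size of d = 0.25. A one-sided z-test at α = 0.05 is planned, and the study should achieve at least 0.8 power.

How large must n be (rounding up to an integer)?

For power 0.8 need Φ(δ − z_{0.05}) = 0.8, so δ = z_{0.05} + z_{0.20} = 1.645 + 0.842 = 2.486.
δ = d·√n ⇒ n = (δ/d)² = (2.486 / 0.25)² = 98.92.
Rounding up, n = 99.

n = 99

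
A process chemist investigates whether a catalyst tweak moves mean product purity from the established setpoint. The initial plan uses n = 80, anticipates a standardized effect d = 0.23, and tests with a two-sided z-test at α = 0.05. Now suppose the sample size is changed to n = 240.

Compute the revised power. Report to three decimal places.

With n = 240: δ = d·√n = 0.23 × √240 = 3.5631. Critical value z_{0.025} = 1.960.
Revised power = Φ(δ − 1.960) + Φ(−δ − 1.960) = Φ(1.603) + Φ(-5.523) = 0.9456 + 0.0000 = 0.9456.

Power ≈ 0.946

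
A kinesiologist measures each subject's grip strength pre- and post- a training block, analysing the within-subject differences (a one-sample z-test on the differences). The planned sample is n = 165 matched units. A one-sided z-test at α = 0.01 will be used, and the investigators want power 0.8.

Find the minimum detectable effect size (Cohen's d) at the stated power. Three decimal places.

d ≈ 0.247

Need Φ(δ − 2.326) = 0.8, so δ = 2.326 + 0.842 = 3.168.
δ = d·√n ⇒ d = δ/√n = 3.168/√165 = 0.2466.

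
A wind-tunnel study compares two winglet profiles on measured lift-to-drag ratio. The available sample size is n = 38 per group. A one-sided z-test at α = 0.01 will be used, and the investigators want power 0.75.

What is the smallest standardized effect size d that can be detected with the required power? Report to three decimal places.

Need Φ(δ − 2.326) = 0.75, so δ = 2.326 + 0.674 = 3.001.
δ = d·√(n/2) ⇒ d = δ/√(n/2) = 3.001/√(38/2) = 0.6884.

d ≈ 0.688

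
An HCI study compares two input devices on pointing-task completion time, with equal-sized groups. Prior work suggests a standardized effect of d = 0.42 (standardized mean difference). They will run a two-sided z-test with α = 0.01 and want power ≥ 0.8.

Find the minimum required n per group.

n = 133 per group

For power 0.8 need Φ(δ − z_{0.005}) = 0.8, so δ = z_{0.005} + z_{0.20} = 2.576 + 0.842 = 3.417.
(Ignoring the negligible lower-tail rejection probability gives the usual closed-form inversion.)
δ = d·√(n/2) ⇒ n = 2(δ/d)² = 2 × (3.417 / 0.42)² = 132.41.
Rounding up, n = 133 per group.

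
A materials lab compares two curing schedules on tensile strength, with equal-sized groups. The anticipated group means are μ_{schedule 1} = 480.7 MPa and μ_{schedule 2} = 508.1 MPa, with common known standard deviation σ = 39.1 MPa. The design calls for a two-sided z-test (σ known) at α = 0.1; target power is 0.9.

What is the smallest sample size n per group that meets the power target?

n = 35 per group

Standardized effect: d = |μ_{schedule 1} − μ_{schedule 2}| / σ = |480.7 − 508.1| / 39.1 = 0.7008
Set Φ(δ − 1.645) = 0.9; then δ − 1.645 = Φ⁻¹(0.9) = 1.282, giving δ = 2.926.
(For δ > 0 the lower-tail rejection region contributes negligibly to power, so the one-term inversion is standard.)
δ = d·√(n/2) ⇒ n = 2(δ/d)² = 2 × (2.926 / 0.7008)² = 34.88.
Round up to the next whole unit.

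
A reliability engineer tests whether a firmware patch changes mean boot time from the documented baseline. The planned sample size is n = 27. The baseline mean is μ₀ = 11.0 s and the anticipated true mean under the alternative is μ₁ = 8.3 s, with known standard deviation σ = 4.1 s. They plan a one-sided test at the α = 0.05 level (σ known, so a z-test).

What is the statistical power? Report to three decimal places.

Standardized effect: d = |μ₁ − μ₀| / σ = |8.3 − 11.0| / 4.1 = 0.6585
Noncentrality parameter: λ = d·√n = 0.6585 × √27 = 3.4219
Critical value for a one-sided test at α = 0.05: z_α = 1.645.
Power = P(Z > 1.645 − λ) = Φ(1.777) = 0.9622.

Power ≈ 0.962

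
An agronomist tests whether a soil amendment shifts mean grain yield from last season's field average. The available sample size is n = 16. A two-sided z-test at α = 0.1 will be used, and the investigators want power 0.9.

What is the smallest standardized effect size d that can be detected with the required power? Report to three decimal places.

Required noncentrality: δ = z_{0.05} + z_{0.10} = 1.645 + 1.282 = 2.926.
(The second rejection-region term Φ(−δ − z_{α/2}) is negligible and dropped.)
δ = d·√n ⇒ d = δ/√n = 2.926/√16 = 0.7316.

d ≈ 0.732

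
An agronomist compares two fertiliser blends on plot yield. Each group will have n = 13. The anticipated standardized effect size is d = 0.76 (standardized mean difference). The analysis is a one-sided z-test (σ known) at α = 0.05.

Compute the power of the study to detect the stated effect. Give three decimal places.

Power ≈ 0.615

Noncentrality parameter: δ = d·√(n/2) = 0.76 × √(13/2) = 1.9376
One-sided α = 0.05 → critical value z_{0.05} = 1.645.
Power = Φ(δ − 1.645) = Φ(0.293) = 0.6152.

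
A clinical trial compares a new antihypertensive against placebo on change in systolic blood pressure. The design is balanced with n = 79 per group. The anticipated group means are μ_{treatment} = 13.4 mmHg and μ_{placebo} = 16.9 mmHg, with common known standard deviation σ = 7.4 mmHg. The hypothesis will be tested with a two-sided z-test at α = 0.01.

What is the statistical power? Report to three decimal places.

Power ≈ 0.654

Standardized effect: d = |μ_{treatment} − μ_{placebo}| / σ = |13.4 − 16.9| / 7.4 = 0.4730
Noncentrality parameter: λ = d·√(n/2) = 0.4730 × √(79/2) = 2.9726
Two-sided α = 0.01 → critical value z_{0.005} = 2.576.
Power = Φ(λ − 2.576) + Φ(−λ − 2.576) = Φ(0.397) + Φ(-5.548) = 0.6542 + 0.0000 = 0.6542.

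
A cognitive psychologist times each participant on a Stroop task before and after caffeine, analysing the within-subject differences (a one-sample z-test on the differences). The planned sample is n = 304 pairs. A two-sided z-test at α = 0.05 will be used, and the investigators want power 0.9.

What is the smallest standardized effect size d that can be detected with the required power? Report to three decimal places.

Required noncentrality: δ = z_{0.025} + z_{0.10} = 1.960 + 1.282 = 3.242.
(Lower-tail contribution to power is negligible for δ > 0.)
δ = d·√n ⇒ d = δ/√n = 3.242/√304 = 0.1859.

d ≈ 0.186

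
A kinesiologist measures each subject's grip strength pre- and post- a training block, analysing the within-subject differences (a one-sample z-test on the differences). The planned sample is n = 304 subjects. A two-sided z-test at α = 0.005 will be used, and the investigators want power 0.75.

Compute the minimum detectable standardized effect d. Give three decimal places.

d ≈ 0.200

Required noncentrality: δ = z_{0.0025} + z_{0.25} = 2.807 + 0.674 = 3.482.
(The second rejection-region term Φ(−δ − z_{α/2}) is negligible and dropped.)
δ = d·√n ⇒ d = δ/√n = 3.482/√304 = 0.1997.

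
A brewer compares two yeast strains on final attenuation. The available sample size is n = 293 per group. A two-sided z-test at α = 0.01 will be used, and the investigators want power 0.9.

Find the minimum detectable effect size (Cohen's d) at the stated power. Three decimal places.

d ≈ 0.319

Need Φ(δ − 2.576) = 0.9, so δ = 2.576 + 1.282 = 3.857.
(The second rejection-region term Φ(−δ − z_{α/2}) is negligible and dropped.)
δ = d·√(n/2) ⇒ d = δ/√(n/2) = 3.857/√(293/2) = 0.3187.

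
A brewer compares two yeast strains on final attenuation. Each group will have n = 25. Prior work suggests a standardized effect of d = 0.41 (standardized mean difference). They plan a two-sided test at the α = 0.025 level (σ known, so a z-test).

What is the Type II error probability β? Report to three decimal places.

β ≈ 0.786

Noncentrality parameter: δ = d·√(n/2) = 0.41 × √(25/2) = 1.4496
Critical value for a two-sided test at α = 0.025: z_{α/2} = 2.241.
Power = Φ(δ − 2.241) + Φ(−δ − 2.241) = Φ(-0.792) + Φ(-3.691) = 0.2142 + 0.0001 = 0.2143.
Type II error: β = 1 − power = 1 − 0.2143 = 0.7857.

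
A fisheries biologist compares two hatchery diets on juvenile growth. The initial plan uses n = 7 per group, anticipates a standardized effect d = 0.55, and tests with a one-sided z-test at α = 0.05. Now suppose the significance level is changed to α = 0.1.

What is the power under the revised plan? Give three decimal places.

Power ≈ 0.400

δ = d·√(n/2) = 0.55 × √(7/2) = 1.0290 (unchanged). New critical value: z_{0.1} = 1.282.
Revised power = Φ(δ − 1.282) = Φ(-0.253) = 0.4003.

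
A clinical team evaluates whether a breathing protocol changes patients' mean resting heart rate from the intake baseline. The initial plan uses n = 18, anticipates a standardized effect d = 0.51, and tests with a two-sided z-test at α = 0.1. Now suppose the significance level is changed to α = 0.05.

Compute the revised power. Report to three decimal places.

Power ≈ 0.581

δ = d·√n = 0.51 × √18 = 2.1637 (unchanged). New critical value: z_{0.025} = 1.960.
Revised power = Φ(δ − 1.960) + Φ(−δ − 1.960) = Φ(0.204) + Φ(-4.124) = 0.5807 + 0.0000 = 0.5808.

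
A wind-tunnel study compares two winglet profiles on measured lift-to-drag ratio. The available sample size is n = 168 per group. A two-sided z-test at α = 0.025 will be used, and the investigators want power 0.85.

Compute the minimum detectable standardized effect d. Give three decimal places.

d ≈ 0.358

Need Φ(δ − 2.241) = 0.85, so δ = 2.241 + 1.036 = 3.278.
(The second rejection-region term Φ(−δ − z_{α/2}) is negligible and dropped.)
δ = d·√(n/2) ⇒ d = δ/√(n/2) = 3.278/√(168/2) = 0.3576.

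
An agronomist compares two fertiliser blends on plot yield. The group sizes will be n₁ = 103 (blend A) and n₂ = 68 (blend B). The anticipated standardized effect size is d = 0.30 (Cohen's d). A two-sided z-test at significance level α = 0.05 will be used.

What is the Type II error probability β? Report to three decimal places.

β ≈ 0.516

Noncentrality parameter: λ = d / √(1/n₁ + 1/n₂) = 0.30 / √(1/103 + 1/68) = 1.9200
Critical value for a two-sided test at α = 0.05: z_{α/2} = 1.960.
Power = Φ(λ − 1.960) + Φ(−λ − 1.960) = Φ(-0.040) + Φ(-3.880) = 0.4841 + 0.0001 = 0.4841.
Type II error: β = 1 − power = 1 − 0.4841 = 0.5159.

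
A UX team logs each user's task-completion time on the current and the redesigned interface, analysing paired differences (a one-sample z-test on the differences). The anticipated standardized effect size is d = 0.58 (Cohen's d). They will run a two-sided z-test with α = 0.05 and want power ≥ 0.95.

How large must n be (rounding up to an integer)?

n = 39

Set Φ(δ − 1.960) = 0.95; then δ − 1.960 = Φ⁻¹(0.95) = 1.645, giving δ = 3.605.
(The Φ(−δ − z_{α/2}) term is vanishingly small for δ > 0 and is dropped in the standard sample-size formula.)
δ = d·√n ⇒ n = (δ/d)² = (3.605 / 0.58)² = 38.63.
Round up to the next whole unit.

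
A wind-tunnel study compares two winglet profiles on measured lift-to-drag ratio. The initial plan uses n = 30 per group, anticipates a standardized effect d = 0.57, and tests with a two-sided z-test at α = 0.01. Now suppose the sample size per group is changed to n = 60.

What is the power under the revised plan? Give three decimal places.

With n = 60 per group: δ = d·√(n/2) = 0.57 × √(60/2) = 3.1220. Critical value z_{0.005} = 2.576.
Revised power = Φ(δ − 2.576) + Φ(−δ − 2.576) = Φ(0.546) + Φ(-5.698) = 0.7075 + 0.0000 = 0.7075.

Power ≈ 0.708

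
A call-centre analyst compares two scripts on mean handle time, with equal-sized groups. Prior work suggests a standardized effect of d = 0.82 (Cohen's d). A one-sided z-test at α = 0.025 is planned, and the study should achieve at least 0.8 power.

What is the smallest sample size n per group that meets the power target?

n = 24 per group

For power 0.8 need Φ(δ − z_{0.025}) = 0.8, so δ = z_{0.025} + z_{0.20} = 1.960 + 0.842 = 2.802.
δ = d·√(n/2) ⇒ n = 2(δ/d)² = 2 × (2.802 / 0.82)² = 23.35.
Rounding up, n = 24 per group.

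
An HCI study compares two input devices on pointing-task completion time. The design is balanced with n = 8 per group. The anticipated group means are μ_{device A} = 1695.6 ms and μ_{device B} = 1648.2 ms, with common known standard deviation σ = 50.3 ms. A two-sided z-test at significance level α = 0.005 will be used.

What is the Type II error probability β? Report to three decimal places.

β ≈ 0.822

Standardized effect: d = |μ_{device A} − μ_{device B}| / σ = |1695.6 − 1648.2| / 50.3 = 0.9423
Noncentrality parameter: δ = d·√(n/2) = 0.9423 × √(8/2) = 1.8847
Critical value for a two-sided test at α = 0.005: z_{α/2} = 2.807.
Power = Φ(δ − 2.807) + Φ(−δ − 2.807) = Φ(-0.922) + Φ(-4.692) = 0.1782 + 0.0000 = 0.1782.
Type II error: β = 1 − power = 1 − 0.1782 = 0.8218.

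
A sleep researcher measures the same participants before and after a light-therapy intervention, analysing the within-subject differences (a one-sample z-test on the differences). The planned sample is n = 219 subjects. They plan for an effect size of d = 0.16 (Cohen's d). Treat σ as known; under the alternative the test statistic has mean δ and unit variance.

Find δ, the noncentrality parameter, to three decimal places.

δ ≈ 2.368

δ = d·√n = 0.16 × √219 = 2.3678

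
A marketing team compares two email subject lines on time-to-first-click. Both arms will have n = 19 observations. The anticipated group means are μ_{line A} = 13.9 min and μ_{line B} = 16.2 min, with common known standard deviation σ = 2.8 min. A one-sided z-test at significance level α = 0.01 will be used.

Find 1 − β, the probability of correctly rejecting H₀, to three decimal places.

Power ≈ 0.581

Standardized effect: d = |μ_{line A} − μ_{line B}| / σ = |13.9 − 16.2| / 2.8 = 0.8214
Noncentrality parameter: δ = d·√(n/2) = 0.8214 × √(19/2) = 2.5318
One-sided α = 0.01 → critical value z_{0.01} = 2.326.
Power = Φ(δ − 2.326) = Φ(0.205) = 0.5814.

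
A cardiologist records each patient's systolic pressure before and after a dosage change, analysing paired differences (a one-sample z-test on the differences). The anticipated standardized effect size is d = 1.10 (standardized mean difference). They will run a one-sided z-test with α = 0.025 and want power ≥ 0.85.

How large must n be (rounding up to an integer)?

Set Φ(δ − 1.960) = 0.85; then δ − 1.960 = Φ⁻¹(0.85) = 1.036, giving δ = 2.996.
δ = d·√n ⇒ n = (δ/d)² = (2.996 / 1.10)² = 7.42.
Rounding up, n = 8.

n = 8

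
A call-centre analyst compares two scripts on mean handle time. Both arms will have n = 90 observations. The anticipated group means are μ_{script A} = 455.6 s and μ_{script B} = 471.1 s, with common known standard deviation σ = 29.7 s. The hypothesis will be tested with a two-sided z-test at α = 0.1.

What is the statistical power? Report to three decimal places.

Power ≈ 0.968

Standardized effect: d = |μ_{script A} − μ_{script B}| / σ = |455.6 − 471.1| / 29.7 = 0.5219
Noncentrality parameter: δ = d·√(n/2) = 0.5219 × √(90/2) = 3.5009
Critical value for a two-sided test at α = 0.1: z_{α/2} = 1.645.
Power = Φ(δ − 1.645) + Φ(−δ − 1.645) = Φ(1.856) + Φ(-5.146) = 0.9683 + 0.0000 = 0.9683.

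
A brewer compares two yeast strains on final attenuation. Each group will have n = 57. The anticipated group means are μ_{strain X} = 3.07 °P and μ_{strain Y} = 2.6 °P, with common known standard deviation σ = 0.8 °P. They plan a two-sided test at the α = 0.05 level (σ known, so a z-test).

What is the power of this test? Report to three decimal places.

Standardized effect: d = |μ_{strain X} − μ_{strain Y}| / σ = |3.07 − 2.6| / 0.8 = 0.5875
Noncentrality parameter: δ = d·√(n/2) = 0.5875 × √(57/2) = 3.1364
Critical value for a two-sided test at α = 0.05: z_{α/2} = 1.960.
Power = Φ(δ − 1.960) + Φ(−δ − 1.960) = Φ(1.176) + Φ(-5.096) = 0.8803 + 0.0000 = 0.8803.

Power ≈ 0.880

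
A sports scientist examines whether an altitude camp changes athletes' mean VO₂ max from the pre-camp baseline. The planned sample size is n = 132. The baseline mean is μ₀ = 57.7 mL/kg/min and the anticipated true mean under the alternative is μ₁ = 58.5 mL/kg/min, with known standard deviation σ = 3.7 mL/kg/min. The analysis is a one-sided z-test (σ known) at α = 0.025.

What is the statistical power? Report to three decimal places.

Power ≈ 0.700

Standardized effect: d = |μ₁ − μ₀| / σ = |58.5 − 57.7| / 3.7 = 0.2162
Noncentrality parameter: δ = d·√n = 0.2162 × √132 = 2.4841
One-sided α = 0.025 → critical value z_{0.025} = 1.960.
Power = Φ(δ − 1.960) = Φ(0.524) = 0.6999.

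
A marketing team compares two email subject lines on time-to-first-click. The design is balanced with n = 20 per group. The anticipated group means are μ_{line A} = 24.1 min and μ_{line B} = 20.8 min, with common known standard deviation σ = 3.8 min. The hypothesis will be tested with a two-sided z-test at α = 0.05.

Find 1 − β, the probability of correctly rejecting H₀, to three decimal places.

Power ≈ 0.784

Standardized effect: d = |μ_{line A} − μ_{line B}| / σ = |24.1 − 20.8| / 3.8 = 0.8684
Noncentrality parameter: δ = d·√(n/2) = 0.8684 × √(20/2) = 2.7462
Two-sided α = 0.05 → critical value z_{0.025} = 1.960.
Power = Φ(δ − 1.960) + Φ(−δ − 1.960) = Φ(0.786) + Φ(-4.706) = 0.7841 + 0.0000 = 0.7841.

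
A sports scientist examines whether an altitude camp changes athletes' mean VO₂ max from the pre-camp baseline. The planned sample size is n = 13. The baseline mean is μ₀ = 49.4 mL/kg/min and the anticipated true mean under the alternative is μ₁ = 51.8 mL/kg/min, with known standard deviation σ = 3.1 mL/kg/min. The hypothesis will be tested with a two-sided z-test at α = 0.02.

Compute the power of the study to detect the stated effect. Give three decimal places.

Standardized effect: d = |μ₁ − μ₀| / σ = |51.8 − 49.4| / 3.1 = 0.7742
Noncentrality parameter: δ = d·√n = 0.7742 × √13 = 2.7914
Critical value for a two-sided test at α = 0.02: z_{α/2} = 2.326.
Power = Φ(δ − 2.326) + Φ(−δ − 2.326) = Φ(0.465) + Φ(-5.118) = 0.6791 + 0.0000 = 0.6791.

Power ≈ 0.679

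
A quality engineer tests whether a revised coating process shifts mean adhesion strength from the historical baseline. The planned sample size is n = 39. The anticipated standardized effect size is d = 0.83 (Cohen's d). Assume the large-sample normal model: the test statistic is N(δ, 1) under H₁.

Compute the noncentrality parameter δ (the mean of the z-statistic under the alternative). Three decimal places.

The noncentrality parameter scales effect size by the design's sample-size factor: δ = d·√n = 0.83 × √39 = 5.1833

δ ≈ 5.183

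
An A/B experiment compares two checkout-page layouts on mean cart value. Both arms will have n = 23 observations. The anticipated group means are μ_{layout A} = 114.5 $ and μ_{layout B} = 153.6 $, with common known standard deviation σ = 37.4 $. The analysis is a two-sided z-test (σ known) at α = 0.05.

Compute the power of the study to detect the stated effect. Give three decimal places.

Standardized effect: d = |μ_{layout A} − μ_{layout B}| / σ = |114.5 − 153.6| / 37.4 = 1.0455
Noncentrality parameter: δ = d·√(n/2) = 1.0455 × √(23/2) = 3.5453
Critical value for a two-sided test at α = 0.05: z_{α/2} = 1.960.
Power = Φ(δ − 1.960) + Φ(−δ − 1.960) = Φ(1.585) + Φ(-5.505) = 0.9436 + 0.0000 = 0.9436.

Power ≈ 0.944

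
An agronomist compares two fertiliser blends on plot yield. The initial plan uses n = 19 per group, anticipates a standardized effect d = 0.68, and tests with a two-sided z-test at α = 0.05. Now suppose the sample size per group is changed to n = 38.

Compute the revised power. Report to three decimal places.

With n = 38 per group: δ = d·√(n/2) = 0.68 × √(38/2) = 2.9641. Critical value z_{0.025} = 1.960.
Revised power = Φ(δ − 1.960) + Φ(−δ − 1.960) = Φ(1.004) + Φ(-4.924) = 0.8423 + 0.0000 = 0.8423.

Power ≈ 0.842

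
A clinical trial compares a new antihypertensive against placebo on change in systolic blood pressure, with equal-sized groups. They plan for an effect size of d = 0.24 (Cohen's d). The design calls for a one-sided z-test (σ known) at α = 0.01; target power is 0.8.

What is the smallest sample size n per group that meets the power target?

n = 349 per group

For power 0.8 need Φ(δ − z_{0.01}) = 0.8, so δ = z_{0.01} + z_{0.20} = 2.326 + 0.842 = 3.168.
δ = d·√(n/2) ⇒ n = 2(δ/d)² = 2 × (3.168 / 0.24)² = 348.47.
Round up to the next whole unit.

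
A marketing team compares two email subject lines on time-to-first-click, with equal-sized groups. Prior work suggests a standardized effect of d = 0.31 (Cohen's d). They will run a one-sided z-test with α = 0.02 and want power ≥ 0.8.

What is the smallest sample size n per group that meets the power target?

For power 0.8 need Φ(δ − z_{0.02}) = 0.8, so δ = z_{0.02} + z_{0.20} = 2.054 + 0.842 = 2.895.
δ = d·√(n/2) ⇒ n = 2(δ/d)² = 2 × (2.895 / 0.31)² = 174.47.
Round up to the next whole unit.

n = 175 per group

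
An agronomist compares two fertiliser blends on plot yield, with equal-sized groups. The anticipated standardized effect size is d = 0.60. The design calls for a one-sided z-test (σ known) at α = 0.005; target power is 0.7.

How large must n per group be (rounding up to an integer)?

n = 54 per group

For power 0.7 need Φ(δ − z_{0.005}) = 0.7, so δ = z_{0.005} + z_{0.30} = 2.576 + 0.524 = 3.100.
δ = d·√(n/2) ⇒ n = 2(δ/d)² = 2 × (3.100 / 0.60)² = 53.40.
Round up to the next whole unit.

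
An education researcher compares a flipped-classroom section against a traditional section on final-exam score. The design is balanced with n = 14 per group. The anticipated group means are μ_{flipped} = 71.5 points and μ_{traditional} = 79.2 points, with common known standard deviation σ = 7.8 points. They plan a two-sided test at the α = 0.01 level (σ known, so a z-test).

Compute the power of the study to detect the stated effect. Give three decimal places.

Power ≈ 0.514

Standardized effect: d = |μ_{flipped} − μ_{traditional}| / σ = |71.5 − 79.2| / 7.8 = 0.9872
Noncentrality parameter: δ = d·√(n/2) = 0.9872 × √(14/2) = 2.6118
Two-sided α = 0.01 → critical value z_{0.005} = 2.576.
Power = Φ(δ − 2.576) + Φ(−δ − 2.576) = Φ(0.036) + Φ(-5.188) = 0.5144 + 0.0000 = 0.5144.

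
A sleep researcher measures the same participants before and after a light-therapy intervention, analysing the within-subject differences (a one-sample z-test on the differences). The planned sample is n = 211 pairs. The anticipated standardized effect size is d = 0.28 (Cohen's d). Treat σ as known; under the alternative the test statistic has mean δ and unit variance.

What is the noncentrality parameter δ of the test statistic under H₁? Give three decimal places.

The noncentrality parameter scales effect size by the design's sample-size factor: δ = d·√n = 0.28 × √211 = 4.0672

δ ≈ 4.067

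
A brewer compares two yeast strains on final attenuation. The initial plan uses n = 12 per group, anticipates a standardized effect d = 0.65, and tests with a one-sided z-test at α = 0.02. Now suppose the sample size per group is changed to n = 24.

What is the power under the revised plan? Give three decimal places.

With n = 24 per group: δ = d·√(n/2) = 0.65 × √(24/2) = 2.2517. Critical value z_{0.02} = 2.054.
Revised power = Φ(δ − 2.054) = Φ(0.198) = 0.5784.

Power ≈ 0.578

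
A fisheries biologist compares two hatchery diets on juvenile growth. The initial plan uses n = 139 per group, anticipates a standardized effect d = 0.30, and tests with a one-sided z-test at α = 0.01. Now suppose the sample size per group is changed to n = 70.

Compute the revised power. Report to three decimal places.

With n = 70 per group: δ = d·√(n/2) = 0.30 × √(70/2) = 1.7748. Critical value z_{0.01} = 2.326.
Revised power = P(Z > 2.326 − δ) = Φ(-0.552) = 0.2906.

Power ≈ 0.291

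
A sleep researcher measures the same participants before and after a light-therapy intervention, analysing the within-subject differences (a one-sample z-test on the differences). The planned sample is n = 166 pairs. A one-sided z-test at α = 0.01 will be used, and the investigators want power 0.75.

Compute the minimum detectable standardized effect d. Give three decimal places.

Need Φ(δ − 2.326) = 0.75, so δ = 2.326 + 0.674 = 3.001.
δ = d·√n ⇒ d = δ/√n = 3.001/√166 = 0.2329.

d ≈ 0.233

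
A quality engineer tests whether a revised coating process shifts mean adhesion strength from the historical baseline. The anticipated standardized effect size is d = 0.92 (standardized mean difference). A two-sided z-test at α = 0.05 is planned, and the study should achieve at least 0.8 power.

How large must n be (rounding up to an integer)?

n = 10

For power 0.8 need Φ(δ − z_{0.025}) = 0.8, so δ = z_{0.025} + z_{0.20} = 1.960 + 0.842 = 2.802.
(The Φ(−δ − z_{α/2}) term is vanishingly small for δ > 0 and is dropped in the standard sample-size formula.)
δ = d·√n ⇒ n = (δ/d)² = (2.802 / 0.92)² = 9.27.
Rounding up, n = 10.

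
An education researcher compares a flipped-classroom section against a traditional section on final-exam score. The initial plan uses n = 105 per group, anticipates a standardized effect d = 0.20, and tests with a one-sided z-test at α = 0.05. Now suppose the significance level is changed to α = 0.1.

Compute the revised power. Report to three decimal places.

Power ≈ 0.567

δ = d·√(n/2) = 0.20 × √(105/2) = 1.4491 (unchanged). New critical value: z_{0.1} = 1.282.
Revised power = P(Z > 1.282 − δ) = Φ(0.168) = 0.5665.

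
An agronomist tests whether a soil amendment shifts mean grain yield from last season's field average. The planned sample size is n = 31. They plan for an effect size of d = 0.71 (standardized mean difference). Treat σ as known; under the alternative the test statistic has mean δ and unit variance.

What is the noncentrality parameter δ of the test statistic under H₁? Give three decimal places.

δ ≈ 3.953

The noncentrality parameter scales effect size by the design's sample-size factor: δ = d·√n = 0.71 × √31 = 3.9531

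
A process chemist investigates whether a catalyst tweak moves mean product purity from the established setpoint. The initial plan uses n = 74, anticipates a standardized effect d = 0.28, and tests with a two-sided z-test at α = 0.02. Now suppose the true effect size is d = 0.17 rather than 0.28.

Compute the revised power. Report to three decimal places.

Power ≈ 0.194

With d = 0.17: δ = d·√n = 0.17 × √74 = 1.4624. Critical value z_{0.01} = 2.326.
Revised power = Φ(δ − 2.326) + Φ(−δ − 2.326) = Φ(-0.864) + Φ(-3.789) = 0.1938 + 0.0001 = 0.1939.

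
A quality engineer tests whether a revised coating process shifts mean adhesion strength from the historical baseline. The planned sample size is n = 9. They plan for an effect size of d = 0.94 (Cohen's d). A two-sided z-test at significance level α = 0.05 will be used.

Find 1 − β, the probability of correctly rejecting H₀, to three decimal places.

Power ≈ 0.805

Noncentrality parameter: δ = d·√n = 0.94 × √9 = 2.8200
Critical value for a two-sided test at α = 0.05: z_{α/2} = 1.960.
Power = Φ(δ − 1.960) + Φ(−δ − 1.960) = Φ(0.860) + Φ(-4.780) = 0.8051 + 0.0000 = 0.8051.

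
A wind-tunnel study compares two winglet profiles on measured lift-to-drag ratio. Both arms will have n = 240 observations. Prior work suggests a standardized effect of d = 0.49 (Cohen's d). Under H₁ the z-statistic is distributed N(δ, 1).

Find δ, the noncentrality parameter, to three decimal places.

δ ≈ 5.368

δ = d·√(n/2) = 0.49 × √(240/2) = 5.3677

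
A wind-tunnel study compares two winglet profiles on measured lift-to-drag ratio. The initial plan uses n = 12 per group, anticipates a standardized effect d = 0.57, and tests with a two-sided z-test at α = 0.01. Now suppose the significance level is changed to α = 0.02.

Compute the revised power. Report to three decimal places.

δ = d·√(n/2) = 0.57 × √(12/2) = 1.3962 (unchanged). New critical value: z_{0.01} = 2.326.
Revised power = Φ(δ − 2.326) + Φ(−δ − 2.326) = Φ(-0.930) + Φ(-3.723) = 0.1761 + 0.0001 = 0.1762.

Power ≈ 0.176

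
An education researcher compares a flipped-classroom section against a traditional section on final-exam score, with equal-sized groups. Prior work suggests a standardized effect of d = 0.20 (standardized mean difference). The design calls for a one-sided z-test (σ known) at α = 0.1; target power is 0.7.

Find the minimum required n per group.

n = 164 per group

For power 0.7 need Φ(δ − z_{0.1}) = 0.7, so δ = z_{0.1} + z_{0.30} = 1.282 + 0.524 = 1.806.
δ = d·√(n/2) ⇒ n = 2(δ/d)² = 2 × (1.806 / 0.20)² = 163.07.
Round up to the next whole unit.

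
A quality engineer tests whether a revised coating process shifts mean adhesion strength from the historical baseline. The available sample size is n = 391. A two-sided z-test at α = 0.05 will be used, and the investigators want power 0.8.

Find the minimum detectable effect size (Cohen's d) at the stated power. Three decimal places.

Need Φ(δ − 1.960) = 0.8, so δ = 1.960 + 0.842 = 2.802.
(Lower-tail contribution to power is negligible for δ > 0.)
δ = d·√n ⇒ d = δ/√n = 2.802/√391 = 0.1417.

d ≈ 0.142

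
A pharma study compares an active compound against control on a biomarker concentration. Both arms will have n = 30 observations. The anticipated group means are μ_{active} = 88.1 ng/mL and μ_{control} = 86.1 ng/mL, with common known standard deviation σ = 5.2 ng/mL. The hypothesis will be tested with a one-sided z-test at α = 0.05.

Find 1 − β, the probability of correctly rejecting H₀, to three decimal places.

Power ≈ 0.438

Standardized effect: d = |μ_{active} − μ_{control}| / σ = |88.1 − 86.1| / 5.2 = 0.3846
Noncentrality parameter: δ = d·√(n/2) = 0.3846 × √(30/2) = 1.4896
Critical value for a one-sided test at α = 0.05: z_α = 1.645.
Power = P(Z > 1.645 − δ) = Φ(-0.155) = 0.4383.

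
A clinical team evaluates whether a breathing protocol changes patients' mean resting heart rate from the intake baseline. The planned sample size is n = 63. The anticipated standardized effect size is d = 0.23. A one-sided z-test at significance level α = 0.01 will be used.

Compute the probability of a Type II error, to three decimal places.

Noncentrality parameter: δ = d·√n = 0.23 × √63 = 1.8256
One-sided α = 0.01 → critical value z_{0.01} = 2.326.
Power = P(Z > 2.326 − δ) = Φ(-0.501) = 0.3083.
Type II error: β = 1 − power = 1 − 0.3083 = 0.6917.

β ≈ 0.692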